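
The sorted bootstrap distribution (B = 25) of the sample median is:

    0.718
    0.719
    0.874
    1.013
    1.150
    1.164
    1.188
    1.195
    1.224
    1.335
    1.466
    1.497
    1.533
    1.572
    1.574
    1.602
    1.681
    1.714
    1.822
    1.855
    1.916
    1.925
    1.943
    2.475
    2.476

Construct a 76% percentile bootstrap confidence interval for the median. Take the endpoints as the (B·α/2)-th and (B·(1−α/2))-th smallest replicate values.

α = 0.24; lower rank = 25 × 0.120 = 3; upper rank = 25 × 0.880 = 22.
The 3rd smallest replicate is 0.874; the 22nd is 1.925.

(0.874, 1.925)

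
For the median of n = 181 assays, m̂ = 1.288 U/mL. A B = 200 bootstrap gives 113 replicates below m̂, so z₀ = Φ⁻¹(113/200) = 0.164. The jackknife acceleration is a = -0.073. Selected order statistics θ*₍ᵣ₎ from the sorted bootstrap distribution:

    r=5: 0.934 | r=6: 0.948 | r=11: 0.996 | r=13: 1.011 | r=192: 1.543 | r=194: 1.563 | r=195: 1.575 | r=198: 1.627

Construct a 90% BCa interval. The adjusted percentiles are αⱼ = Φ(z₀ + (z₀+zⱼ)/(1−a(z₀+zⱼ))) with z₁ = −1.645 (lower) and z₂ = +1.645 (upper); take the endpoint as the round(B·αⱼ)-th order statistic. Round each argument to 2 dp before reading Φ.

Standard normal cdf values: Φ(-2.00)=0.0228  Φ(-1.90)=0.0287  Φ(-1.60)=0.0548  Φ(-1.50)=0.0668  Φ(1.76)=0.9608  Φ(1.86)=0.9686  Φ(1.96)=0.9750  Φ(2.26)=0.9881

Lower: z₀ + z₁ = 0.164 + (-1.645) = -1.481; 1 − a(z₀+z₁) = 1 − (-0.073)(-1.481) = 0.8919; argument = 0.164 + (-1.481)/0.8919 = -1.4965 → -1.50.
α₁ = Φ(-1.50) = 0.0668; rank = round(200 × 0.0668) = 13; θ*₍13₎ = 1.011.
Upper: z₀ + z₂ = 1.809; 1 − a(z₀+z₂) = 1.1321; argument = 1.7620 → 1.76; α₂ = 0.9608; rank = 192; θ*₍192₎ = 1.543.

(1.011, 1.543)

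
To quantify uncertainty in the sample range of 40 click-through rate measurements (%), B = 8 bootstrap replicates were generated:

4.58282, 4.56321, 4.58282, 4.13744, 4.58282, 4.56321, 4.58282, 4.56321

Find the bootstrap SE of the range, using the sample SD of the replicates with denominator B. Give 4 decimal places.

Bootstrap SE is the standard deviation of the 8 replicate ranges.
Mean of replicates: (4.58282 + 4.56321 + 4.58282 + 4.13744 + 4.58282 + 4.56321 + 4.58282 + 4.56321) / 8 = 36.158350 / 8 = 4.519794
Sum of squared deviations: (+0.063026)² + (+0.043416)² + (+0.063026)² + (−0.382354)² + (+0.063026)² + (+0.043416)² + (+0.063026)² + (+0.043416)² = 0.167739
Variance = 0.167739 / 8 = 0.020967
SE* = √0.020967

SE* = 0.1448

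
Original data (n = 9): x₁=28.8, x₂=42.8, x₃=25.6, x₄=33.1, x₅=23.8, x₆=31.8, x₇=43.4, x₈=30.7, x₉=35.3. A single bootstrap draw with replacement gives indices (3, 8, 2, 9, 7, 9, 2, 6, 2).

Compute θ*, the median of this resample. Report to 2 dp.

Resample values: 25.6, 30.7, 42.8, 35.3, 43.4, 35.3, 42.8, 31.8, 42.8.
Sorted: 25.6, 30.7, 31.8, 35.3, 35.3, 42.8, 42.8, 42.8, 43.4
Median = middle value = 35.30

θ* = 35.30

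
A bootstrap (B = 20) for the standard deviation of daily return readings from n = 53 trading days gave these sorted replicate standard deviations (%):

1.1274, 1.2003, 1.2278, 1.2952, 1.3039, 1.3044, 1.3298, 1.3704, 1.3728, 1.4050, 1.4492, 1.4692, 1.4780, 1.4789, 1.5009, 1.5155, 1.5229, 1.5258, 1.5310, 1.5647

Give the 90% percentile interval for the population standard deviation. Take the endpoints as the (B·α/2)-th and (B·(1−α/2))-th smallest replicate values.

(1.1274, 1.5310)

α = 0.10; lower rank = 20 × 0.050 = 1; upper rank = 20 × 0.950 = 19.
The 1st smallest replicate is 1.1274; the 19th is 1.5310.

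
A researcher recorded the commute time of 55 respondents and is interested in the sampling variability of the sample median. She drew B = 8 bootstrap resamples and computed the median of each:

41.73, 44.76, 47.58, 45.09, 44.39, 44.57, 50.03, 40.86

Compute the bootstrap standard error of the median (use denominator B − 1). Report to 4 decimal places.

SE* = 2.9348

Bootstrap SE is the standard deviation of the 8 replicate medians.
Mean of replicates: (41.73 + 44.76 + 47.58 + 45.09 + 44.39 + 44.57 + 50.03 + 40.86) / 8 = 359.01000 / 8 = 44.87625
Sum of squared deviations: (−3.14625)² + (−0.11625)² + (+2.70375)² + (+0.21375)² + (−0.48625)² + (−0.30625)² + (+5.15375)² + (−4.01625)² = 60.28999
Variance = 60.28999 / 7 = 8.61286
SE* = √8.61286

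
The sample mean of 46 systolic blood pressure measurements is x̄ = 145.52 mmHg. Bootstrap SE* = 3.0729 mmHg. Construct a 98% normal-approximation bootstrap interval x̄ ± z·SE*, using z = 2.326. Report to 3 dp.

Margin = 2.326 × 3.0729 = 7.1476
Interval: 145.52 ± 7.1476

(138.372, 152.668)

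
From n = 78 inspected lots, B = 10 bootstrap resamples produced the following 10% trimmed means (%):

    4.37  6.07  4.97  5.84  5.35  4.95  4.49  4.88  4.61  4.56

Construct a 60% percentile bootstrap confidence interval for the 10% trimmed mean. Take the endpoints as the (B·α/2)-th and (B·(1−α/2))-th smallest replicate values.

(4.49, 5.35)

Sorted replicates: 4.37, 4.49, 4.56, 4.61, 4.88, 4.95, 4.97, 5.35, 5.84, 6.07
α = 0.40; lower rank = 10 × 0.200 = 2; upper rank = 10 × 0.800 = 8.
The 2nd smallest replicate is 4.49; the 8th is 5.35.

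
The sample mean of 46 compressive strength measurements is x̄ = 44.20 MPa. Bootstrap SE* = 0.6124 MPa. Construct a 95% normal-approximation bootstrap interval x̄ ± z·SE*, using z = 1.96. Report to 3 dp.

(43.000, 45.400)

Margin = 1.96 × 0.6124 = 1.2003
Interval: 44.20 ± 1.2003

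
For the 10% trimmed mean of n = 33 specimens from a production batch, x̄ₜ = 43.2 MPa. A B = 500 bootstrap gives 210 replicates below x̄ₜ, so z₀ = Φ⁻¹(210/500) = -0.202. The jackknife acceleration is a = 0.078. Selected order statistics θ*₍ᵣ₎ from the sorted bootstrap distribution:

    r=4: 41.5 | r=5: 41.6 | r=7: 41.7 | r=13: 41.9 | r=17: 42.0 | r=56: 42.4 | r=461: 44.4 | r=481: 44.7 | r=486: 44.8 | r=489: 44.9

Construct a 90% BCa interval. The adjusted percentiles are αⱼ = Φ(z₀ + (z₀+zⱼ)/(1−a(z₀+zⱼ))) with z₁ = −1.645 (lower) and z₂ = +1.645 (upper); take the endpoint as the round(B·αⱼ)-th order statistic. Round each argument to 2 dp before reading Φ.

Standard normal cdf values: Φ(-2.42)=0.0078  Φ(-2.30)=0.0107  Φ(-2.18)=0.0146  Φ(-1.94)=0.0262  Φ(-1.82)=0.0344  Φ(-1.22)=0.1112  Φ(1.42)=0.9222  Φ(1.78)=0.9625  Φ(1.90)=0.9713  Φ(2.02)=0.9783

Lower: z₀ + z₁ = -0.202 + (-1.645) = -1.847; 1 − a(z₀+z₁) = 1 − (0.078)(-1.847) = 1.1441; argument = -0.202 + (-1.847)/1.1441 = -1.8164 → -1.82.
α₁ = Φ(-1.82) = 0.0344; rank = round(500 × 0.0344) = 17; θ*₍17₎ = 42.0.
Upper: z₀ + z₂ = 1.443; 1 − a(z₀+z₂) = 0.8874; argument = 1.4240 → 1.42; α₂ = 0.9222; rank = 461; θ*₍461₎ = 44.4.

(42.0, 44.4)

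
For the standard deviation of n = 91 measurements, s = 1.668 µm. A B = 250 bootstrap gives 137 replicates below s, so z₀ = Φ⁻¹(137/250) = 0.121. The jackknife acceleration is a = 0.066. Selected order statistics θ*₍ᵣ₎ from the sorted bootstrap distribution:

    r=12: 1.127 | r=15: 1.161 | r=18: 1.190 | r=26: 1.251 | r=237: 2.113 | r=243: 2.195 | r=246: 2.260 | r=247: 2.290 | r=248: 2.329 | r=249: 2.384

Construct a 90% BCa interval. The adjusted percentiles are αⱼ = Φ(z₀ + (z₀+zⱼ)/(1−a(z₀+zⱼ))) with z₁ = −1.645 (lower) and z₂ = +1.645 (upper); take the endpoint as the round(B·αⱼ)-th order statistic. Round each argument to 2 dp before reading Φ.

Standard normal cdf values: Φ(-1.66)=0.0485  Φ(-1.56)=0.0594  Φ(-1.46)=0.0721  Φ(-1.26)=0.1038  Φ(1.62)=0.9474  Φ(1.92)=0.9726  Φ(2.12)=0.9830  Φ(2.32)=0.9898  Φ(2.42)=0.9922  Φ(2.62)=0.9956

(1.251, 2.260)

Lower: z₀ + z₁ = 0.121 + (-1.645) = -1.524; 1 − a(z₀+z₁) = 1 − (0.066)(-1.524) = 1.1006; argument = 0.121 + (-1.524)/1.1006 = -1.2637 → -1.26.
α₁ = Φ(-1.26) = 0.1038; rank = round(250 × 0.1038) = 26; θ*₍26₎ = 1.251.
Upper: z₀ + z₂ = 1.766; 1 − a(z₀+z₂) = 0.8834; argument = 2.1200 → 2.12; α₂ = 0.9830; rank = 246; θ*₍246₎ = 2.260.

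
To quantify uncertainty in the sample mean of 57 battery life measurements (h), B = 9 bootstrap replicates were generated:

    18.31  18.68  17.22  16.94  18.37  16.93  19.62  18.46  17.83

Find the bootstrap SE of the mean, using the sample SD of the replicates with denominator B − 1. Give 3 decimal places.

Bootstrap SE is the standard deviation of the 9 replicate means.
Mean of replicates: (18.31 + 18.68 + 17.22 + 16.94 + 18.37 + 16.93 + 19.62 + 18.46 + 17.83) / 9 = 162.3600 / 9 = 18.0400
Sum of squared deviations: (+0.2700)² + (+0.6400)² + (−0.8200)² + (−1.1000)² + (+0.3300)² + (−1.1100)² + (+1.5800)² + (+0.4200)² + (−0.2100)² = 6.4228
Variance = 6.4228 / 8 = 0.8029
SE* = √0.8029

SE* = 0.896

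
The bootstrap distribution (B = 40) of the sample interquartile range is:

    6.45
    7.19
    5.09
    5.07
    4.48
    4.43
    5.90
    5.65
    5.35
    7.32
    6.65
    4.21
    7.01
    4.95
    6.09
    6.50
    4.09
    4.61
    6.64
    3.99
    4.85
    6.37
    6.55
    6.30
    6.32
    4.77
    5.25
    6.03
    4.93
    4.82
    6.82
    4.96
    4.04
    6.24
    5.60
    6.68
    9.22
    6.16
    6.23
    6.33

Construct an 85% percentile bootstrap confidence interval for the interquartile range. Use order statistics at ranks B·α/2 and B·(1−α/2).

(4.09, 7.01)

Sorted replicates: 3.99, 4.04, 4.09, 4.21, 4.43, 4.48, 4.61, 4.77, 4.82, 4.85, 4.93, 4.95, 4.96, 5.07, 5.09, 5.25, 5.35, 5.60, 5.65, 5.90, 6.03, 6.09, 6.16, 6.23, 6.24, 6.30, 6.32, 6.33, 6.37, 6.45, 6.50, 6.55, 6.64, 6.65, 6.68, 6.82, 7.01, 7.19, 7.32, 9.22
α = 0.15; lower rank = 40 × 0.075 = 3; upper rank = 40 × 0.925 = 37.
The 3rd smallest replicate is 4.09; the 37th is 7.01.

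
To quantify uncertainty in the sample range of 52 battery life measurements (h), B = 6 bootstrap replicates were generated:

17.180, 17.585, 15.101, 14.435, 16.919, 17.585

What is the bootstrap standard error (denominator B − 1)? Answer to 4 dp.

SE* = 1.3570

Bootstrap SE is the standard deviation of the 6 replicate ranges.
Mean of replicates: (17.180 + 17.585 + 15.101 + 14.435 + 16.919 + 17.585) / 6 = 98.80500 / 6 = 16.46750
Sum of squared deviations: (+0.71250)² + (+1.11750)² + (−1.36650)² + (−2.03250)² + (+0.45150)² + (+1.11750)² = 9.20750
Variance = 9.20750 / 5 = 1.84150
SE* = √1.84150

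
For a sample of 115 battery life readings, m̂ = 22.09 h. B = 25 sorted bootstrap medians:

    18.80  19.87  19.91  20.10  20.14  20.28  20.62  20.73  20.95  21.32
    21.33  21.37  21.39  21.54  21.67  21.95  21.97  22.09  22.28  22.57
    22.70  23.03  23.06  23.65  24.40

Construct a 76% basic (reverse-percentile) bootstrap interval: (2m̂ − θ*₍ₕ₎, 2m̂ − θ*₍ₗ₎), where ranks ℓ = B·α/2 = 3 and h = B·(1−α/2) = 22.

Percentile endpoints at ranks 3 and 22: θ*₍3₎ = 19.91, θ*₍22₎ = 23.03.
Basic interval reflects these around m̂:
  lower = 2 × 22.09 − 23.03 = 21.15
  upper = 2 × 22.09 − 19.91 = 24.27

(21.15, 24.27)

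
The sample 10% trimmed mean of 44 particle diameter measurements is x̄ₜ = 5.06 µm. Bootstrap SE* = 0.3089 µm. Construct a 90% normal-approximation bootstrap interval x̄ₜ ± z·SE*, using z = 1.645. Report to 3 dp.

Margin = 1.645 × 0.3089 = 0.5081
Interval: 5.06 ± 0.5081

(4.552, 5.568)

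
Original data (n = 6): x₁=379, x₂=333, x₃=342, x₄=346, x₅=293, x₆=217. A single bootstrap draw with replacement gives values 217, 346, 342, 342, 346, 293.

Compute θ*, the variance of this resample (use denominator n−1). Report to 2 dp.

Mean = 314.3333; sum of squared deviations = 13465.3333
s² = 13465.3333 / 5 = 2693.0667

θ* = 2693.07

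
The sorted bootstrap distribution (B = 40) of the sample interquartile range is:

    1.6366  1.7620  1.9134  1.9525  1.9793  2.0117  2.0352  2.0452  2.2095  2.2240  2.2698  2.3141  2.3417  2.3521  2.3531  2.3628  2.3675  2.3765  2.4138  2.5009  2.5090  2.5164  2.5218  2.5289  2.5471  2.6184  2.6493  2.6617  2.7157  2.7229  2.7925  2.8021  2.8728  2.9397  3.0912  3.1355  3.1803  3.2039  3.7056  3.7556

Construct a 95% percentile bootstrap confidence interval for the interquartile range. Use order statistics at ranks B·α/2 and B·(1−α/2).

α = 0.05; lower rank = 40 × 0.025 = 1; upper rank = 40 × 0.975 = 39.
The 1st smallest replicate is 1.6366; the 39th is 3.7056.

(1.6366, 3.7056)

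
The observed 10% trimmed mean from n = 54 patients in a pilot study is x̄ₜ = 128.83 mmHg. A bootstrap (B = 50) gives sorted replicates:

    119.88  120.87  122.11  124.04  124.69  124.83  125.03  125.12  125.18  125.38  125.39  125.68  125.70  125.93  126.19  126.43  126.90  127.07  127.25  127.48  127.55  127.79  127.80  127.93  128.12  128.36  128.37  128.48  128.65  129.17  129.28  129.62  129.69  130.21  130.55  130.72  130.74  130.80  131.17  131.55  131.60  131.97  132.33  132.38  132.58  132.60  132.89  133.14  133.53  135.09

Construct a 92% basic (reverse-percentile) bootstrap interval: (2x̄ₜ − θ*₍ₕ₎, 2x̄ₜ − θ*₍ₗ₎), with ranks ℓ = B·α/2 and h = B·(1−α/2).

(124.52, 136.79)

Percentile endpoints at ranks 2 and 48: θ*₍2₎ = 120.87, θ*₍48₎ = 133.14.
Basic interval reflects these around x̄ₜ:
  lower = 2 × 128.83 − 133.14 = 124.52
  upper = 2 × 128.83 − 120.87 = 136.79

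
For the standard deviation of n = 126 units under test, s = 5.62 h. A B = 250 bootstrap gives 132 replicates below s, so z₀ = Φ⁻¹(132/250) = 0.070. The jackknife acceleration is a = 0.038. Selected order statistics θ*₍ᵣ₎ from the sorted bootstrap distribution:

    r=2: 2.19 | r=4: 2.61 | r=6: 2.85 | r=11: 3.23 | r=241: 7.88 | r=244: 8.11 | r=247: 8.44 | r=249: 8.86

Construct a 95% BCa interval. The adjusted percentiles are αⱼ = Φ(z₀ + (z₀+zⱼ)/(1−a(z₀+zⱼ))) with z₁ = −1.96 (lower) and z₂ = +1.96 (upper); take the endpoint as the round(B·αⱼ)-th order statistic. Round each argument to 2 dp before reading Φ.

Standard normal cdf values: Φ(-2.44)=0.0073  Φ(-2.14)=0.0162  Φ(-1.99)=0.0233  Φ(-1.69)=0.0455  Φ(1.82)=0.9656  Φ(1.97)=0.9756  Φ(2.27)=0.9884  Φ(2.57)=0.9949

Lower: z₀ + z₁ = 0.070 + (-1.960) = -1.890; 1 − a(z₀+z₁) = 1 − (0.038)(-1.890) = 1.0718; argument = 0.070 + (-1.890)/1.0718 = -1.6934 → -1.69.
α₁ = Φ(-1.69) = 0.0455; rank = round(250 × 0.0455) = 11; θ*₍11₎ = 3.23.
Upper: z₀ + z₂ = 2.030; 1 − a(z₀+z₂) = 0.9229; argument = 2.2697 → 2.27; α₂ = 0.9884; rank = 247; θ*₍247₎ = 8.44.

(3.23, 8.44)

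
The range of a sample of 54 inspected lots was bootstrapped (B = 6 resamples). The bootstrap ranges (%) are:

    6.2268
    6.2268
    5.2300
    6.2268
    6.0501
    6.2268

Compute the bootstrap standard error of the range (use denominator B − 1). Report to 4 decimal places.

SE* = 0.3988

Bootstrap SE is the standard deviation of the 6 replicate ranges.
Mean of replicates: (6.2268 + 6.2268 + 5.2300 + 6.2268 + 6.0501 + 6.2268) / 6 = 36.18730 / 6 = 6.03122
Sum of squared deviations: (+0.19558)² + (+0.19558)² + (−0.80122)² + (+0.19558)² + (+0.01888)² + (+0.19558)² = 0.79532
Variance = 0.79532 / 5 = 0.15906
SE* = √0.15906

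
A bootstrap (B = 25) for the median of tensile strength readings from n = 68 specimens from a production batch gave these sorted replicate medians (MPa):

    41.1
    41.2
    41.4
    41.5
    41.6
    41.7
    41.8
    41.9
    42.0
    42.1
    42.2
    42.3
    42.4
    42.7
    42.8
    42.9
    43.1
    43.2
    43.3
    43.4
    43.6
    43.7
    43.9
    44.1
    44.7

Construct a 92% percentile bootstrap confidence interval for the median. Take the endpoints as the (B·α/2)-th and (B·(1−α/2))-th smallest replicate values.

(41.1, 44.1)

α = 0.08; lower rank = 25 × 0.040 = 1; upper rank = 25 × 0.960 = 24.
The 1st smallest replicate is 41.1; the 24th is 44.1.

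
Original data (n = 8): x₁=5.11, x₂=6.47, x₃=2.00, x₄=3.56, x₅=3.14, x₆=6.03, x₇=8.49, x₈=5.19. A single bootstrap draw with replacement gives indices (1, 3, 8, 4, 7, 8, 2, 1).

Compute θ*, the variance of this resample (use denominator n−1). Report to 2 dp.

θ* = 3.62

Resample values: 5.11, 2.00, 5.19, 3.56, 8.49, 5.19, 6.47, 5.11.
Mean = 5.1400; sum of squared deviations = 25.3542
s² = 25.3542 / 7 = 3.6220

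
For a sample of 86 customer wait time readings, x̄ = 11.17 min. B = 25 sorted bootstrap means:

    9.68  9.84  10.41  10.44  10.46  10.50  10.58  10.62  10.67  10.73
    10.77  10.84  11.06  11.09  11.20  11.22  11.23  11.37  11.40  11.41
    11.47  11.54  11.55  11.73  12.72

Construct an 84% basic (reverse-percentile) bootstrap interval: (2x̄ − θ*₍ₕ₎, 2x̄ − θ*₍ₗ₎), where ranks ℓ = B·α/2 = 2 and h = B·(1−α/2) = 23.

Percentile endpoints at ranks 2 and 23: θ*₍2₎ = 9.84, θ*₍23₎ = 11.55.
Basic interval reflects these around x̄:
  lower = 2 × 11.17 − 11.55 = 10.79
  upper = 2 × 11.17 − 9.84 = 12.50

(10.79, 12.50)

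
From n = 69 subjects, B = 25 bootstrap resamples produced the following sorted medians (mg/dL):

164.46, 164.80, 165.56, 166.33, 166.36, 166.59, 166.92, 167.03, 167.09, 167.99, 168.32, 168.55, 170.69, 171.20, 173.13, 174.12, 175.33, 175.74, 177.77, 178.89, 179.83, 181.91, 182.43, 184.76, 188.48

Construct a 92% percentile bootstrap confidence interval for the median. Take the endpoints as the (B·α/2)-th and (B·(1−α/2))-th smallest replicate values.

α = 0.08; lower rank = 25 × 0.040 = 1; upper rank = 25 × 0.960 = 24.
The 1st smallest replicate is 164.46; the 24th is 184.76.

(164.46, 184.76)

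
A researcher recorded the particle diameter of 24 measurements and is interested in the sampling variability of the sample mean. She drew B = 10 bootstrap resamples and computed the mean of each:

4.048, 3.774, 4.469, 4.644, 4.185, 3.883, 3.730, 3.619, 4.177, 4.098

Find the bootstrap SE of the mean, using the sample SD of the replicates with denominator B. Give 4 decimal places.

Bootstrap SE is the standard deviation of the 10 replicate means.
Mean of replicates: (4.048 + 3.774 + 4.469 + 4.644 + 4.185 + 3.883 + 3.730 + 3.619 + 4.177 + 4.098) / 10 = 40.62700 / 10 = 4.06270
Sum of squared deviations: (−0.01470)² + (−0.28870)² + (+0.40630)² + (+0.58130)² + (+0.12230)² + (−0.17970)² + (−0.33270)² + (−0.44370)² + (+0.11430)² + (+0.03530)² = 0.95567
Variance = 0.95567 / 10 = 0.09557
SE* = √0.09557

SE* = 0.3091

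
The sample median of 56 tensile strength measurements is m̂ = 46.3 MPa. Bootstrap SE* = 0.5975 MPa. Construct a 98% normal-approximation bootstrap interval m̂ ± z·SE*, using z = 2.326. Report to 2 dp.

Margin = 2.326 × 0.5975 = 1.390
Interval: 46.3 ± 1.390

(44.91, 47.69)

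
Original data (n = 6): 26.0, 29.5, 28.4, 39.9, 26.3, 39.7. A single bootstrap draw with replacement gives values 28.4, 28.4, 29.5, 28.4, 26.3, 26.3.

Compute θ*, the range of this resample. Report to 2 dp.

Range = 29.5 − 26.3 = 3.20

θ* = 3.20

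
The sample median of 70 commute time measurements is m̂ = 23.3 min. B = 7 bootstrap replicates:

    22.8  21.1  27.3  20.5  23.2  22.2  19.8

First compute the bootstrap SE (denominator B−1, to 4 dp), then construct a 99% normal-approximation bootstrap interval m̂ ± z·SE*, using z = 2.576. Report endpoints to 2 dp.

(16.91, 29.69)

Mean of replicates = 22.4143; sum of squared deviations = 36.9086; SE* = √(36.9086/6) = 2.4802
Margin = 2.576 × 2.4802 = 6.389
Interval: 23.3 ± 6.389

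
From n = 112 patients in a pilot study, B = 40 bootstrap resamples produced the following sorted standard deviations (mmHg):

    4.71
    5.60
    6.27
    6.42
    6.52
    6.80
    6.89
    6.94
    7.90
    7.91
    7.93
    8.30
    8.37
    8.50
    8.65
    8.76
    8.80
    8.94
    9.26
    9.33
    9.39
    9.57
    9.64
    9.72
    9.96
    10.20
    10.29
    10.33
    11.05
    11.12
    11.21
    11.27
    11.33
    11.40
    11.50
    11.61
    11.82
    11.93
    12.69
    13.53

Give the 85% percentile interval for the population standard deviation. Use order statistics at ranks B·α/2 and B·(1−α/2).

α = 0.15; lower rank = 40 × 0.075 = 3; upper rank = 40 × 0.925 = 37.
The 3rd smallest replicate is 6.27; the 37th is 11.82.

(6.27, 11.82)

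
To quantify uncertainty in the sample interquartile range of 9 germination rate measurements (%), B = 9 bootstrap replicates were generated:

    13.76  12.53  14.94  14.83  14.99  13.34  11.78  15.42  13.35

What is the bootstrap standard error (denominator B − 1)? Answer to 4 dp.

Bootstrap SE is the standard deviation of the 9 replicate interquartile ranges.
Mean of replicates: (13.76 + 12.53 + 14.94 + 14.83 + 14.99 + 13.34 + 11.78 + 15.42 + 13.35) / 9 = 124.94000 / 9 = 13.88222
Sum of squared deviations: (−0.12222)² + (−1.35222)² + (+1.05778)² + (+0.94778)² + (+1.10778)² + (−0.54222)² + (−2.10222)² + (+1.53778)² + (−0.53222)² = 12.44916
Variance = 12.44916 / 8 = 1.55614
SE* = √1.55614

SE* = 1.2475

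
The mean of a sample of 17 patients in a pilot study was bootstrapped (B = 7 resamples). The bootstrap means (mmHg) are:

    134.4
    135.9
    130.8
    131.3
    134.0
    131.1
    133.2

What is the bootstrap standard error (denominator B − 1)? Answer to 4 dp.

SE* = 1.9467

Bootstrap SE is the standard deviation of the 7 replicate means.
Mean of replicates: (134.4 + 135.9 + 130.8 + 131.3 + 134.0 + 131.1 + 133.2) / 7 = 930.70000 / 7 = 132.95714
Sum of squared deviations: (+1.44286)² + (+2.94286)² + (−2.15714)² + (−1.65714)² + (+1.04286)² + (−1.85714)² + (+0.24286)² = 22.73714
Variance = 22.73714 / 6 = 3.78952
SE* = √3.78952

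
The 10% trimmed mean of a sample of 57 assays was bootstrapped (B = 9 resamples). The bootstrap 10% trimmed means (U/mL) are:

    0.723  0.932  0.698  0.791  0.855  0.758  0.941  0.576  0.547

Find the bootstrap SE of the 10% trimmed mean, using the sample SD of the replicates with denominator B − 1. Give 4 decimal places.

SE* = 0.1400

Bootstrap SE is the standard deviation of the 9 replicate 10% trimmed means.
Mean of replicates: (0.723 + 0.932 + 0.698 + 0.791 + 0.855 + 0.758 + 0.941 + 0.576 + 0.547) / 9 = 6.82100 / 9 = 0.75789
Sum of squared deviations: (−0.03489)² + (+0.17411)² + (−0.05989)² + (+0.03311)² + (+0.09711)² + (+0.00011)² + (+0.18311)² + (−0.18189)² + (−0.21089)² = 0.15673
Variance = 0.15673 / 8 = 0.01959
SE* = √0.01959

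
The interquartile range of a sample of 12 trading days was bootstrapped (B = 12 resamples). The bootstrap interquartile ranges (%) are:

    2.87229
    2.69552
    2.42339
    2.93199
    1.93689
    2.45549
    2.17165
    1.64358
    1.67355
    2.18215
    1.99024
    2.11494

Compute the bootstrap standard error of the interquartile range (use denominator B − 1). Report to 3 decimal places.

Bootstrap SE is the standard deviation of the 12 replicate interquartile ranges.
Mean of replicates: (2.87229 + 2.69552 + 2.42339 + 2.93199 + 1.93689 + 2.45549 + 2.17165 + 1.64358 + 1.67355 + 2.18215 + 1.99024 + 2.11494) / 12 = 27.091680 / 12 = 2.257640
Sum of squared deviations: (+0.614650)² + (+0.437880)² + (+0.165750)² + (+0.674350)² + (−0.320750)² + (+0.197850)² + (−0.085990)² + (−0.614060)² + (−0.584090)² + (−0.075490)² + (−0.267400)² + (−0.142700)² = 2.016970
Variance = 2.016970 / 11 = 0.183361
SE* = √0.183361

SE* = 0.428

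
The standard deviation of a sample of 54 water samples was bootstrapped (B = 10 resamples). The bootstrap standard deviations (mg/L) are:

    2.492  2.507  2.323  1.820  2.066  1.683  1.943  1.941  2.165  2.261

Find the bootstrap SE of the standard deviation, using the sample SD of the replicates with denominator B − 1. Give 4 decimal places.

SE* = 0.2786

Bootstrap SE is the standard deviation of the 10 replicate standard deviations.
Mean of replicates: (2.492 + 2.507 + 2.323 + 1.820 + 2.066 + 1.683 + 1.943 + 1.941 + 2.165 + 2.261) / 10 = 21.20100 / 10 = 2.12010
Sum of squared deviations: (+0.37190)² + (+0.38690)² + (+0.20290)² + (−0.30010)² + (−0.05410)² + (−0.43710)² + (−0.17710)² + (−0.17910)² + (+0.04490)² + (+0.14090)² = 0.69852
Variance = 0.69852 / 9 = 0.07761
SE* = √0.07761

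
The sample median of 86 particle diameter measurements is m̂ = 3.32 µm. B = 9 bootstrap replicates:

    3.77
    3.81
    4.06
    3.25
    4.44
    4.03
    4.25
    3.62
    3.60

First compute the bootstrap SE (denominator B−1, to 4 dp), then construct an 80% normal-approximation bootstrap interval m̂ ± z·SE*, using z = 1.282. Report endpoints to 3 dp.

Mean of replicates = 3.8700; sum of squared deviations = 1.0644; SE* = √(1.0644/8) = 0.3648
Margin = 1.282 × 0.3648 = 0.4677
Interval: 3.32 ± 0.4677

(2.852, 3.788)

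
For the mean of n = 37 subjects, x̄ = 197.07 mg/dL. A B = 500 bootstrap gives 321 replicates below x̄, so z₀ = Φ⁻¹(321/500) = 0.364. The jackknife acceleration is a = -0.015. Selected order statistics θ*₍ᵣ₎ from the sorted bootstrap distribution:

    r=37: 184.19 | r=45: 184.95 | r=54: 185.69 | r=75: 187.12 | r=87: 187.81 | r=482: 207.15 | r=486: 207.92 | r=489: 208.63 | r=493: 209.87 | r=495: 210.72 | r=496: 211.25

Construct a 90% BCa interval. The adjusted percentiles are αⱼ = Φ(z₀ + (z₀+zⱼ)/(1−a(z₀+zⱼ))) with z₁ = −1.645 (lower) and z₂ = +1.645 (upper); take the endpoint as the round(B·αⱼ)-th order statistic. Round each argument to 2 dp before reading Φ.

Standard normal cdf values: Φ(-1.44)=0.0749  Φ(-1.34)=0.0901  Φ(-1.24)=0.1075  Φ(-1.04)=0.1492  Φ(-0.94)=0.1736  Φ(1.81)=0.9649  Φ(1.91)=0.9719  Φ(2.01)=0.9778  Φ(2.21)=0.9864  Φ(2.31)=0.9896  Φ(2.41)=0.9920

(187.81, 210.72)

Lower: z₀ + z₁ = 0.364 + (-1.645) = -1.281; 1 − a(z₀+z₁) = 1 − (-0.015)(-1.281) = 0.9808; argument = 0.364 + (-1.281)/0.9808 = -0.9421 → -0.94.
α₁ = Φ(-0.94) = 0.1736; rank = round(500 × 0.1736) = 87; θ*₍87₎ = 187.81.
Upper: z₀ + z₂ = 2.009; 1 − a(z₀+z₂) = 1.0301; argument = 2.3142 → 2.31; α₂ = 0.9896; rank = 495; θ*₍495₎ = 210.72.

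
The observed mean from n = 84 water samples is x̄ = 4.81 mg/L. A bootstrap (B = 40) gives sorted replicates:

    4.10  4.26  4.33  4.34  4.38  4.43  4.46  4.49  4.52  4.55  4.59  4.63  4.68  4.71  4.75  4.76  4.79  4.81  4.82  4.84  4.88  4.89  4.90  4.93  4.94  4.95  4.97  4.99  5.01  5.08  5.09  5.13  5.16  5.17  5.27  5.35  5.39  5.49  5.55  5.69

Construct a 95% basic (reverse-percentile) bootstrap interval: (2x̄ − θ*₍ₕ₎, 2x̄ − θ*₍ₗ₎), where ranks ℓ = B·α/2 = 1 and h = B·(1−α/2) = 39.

(4.07, 5.52)

Percentile endpoints at ranks 1 and 39: θ*₍1₎ = 4.10, θ*₍39₎ = 5.55.
Basic interval reflects these around x̄:
  lower = 2 × 4.81 − 5.55 = 4.07
  upper = 2 × 4.81 − 4.10 = 5.52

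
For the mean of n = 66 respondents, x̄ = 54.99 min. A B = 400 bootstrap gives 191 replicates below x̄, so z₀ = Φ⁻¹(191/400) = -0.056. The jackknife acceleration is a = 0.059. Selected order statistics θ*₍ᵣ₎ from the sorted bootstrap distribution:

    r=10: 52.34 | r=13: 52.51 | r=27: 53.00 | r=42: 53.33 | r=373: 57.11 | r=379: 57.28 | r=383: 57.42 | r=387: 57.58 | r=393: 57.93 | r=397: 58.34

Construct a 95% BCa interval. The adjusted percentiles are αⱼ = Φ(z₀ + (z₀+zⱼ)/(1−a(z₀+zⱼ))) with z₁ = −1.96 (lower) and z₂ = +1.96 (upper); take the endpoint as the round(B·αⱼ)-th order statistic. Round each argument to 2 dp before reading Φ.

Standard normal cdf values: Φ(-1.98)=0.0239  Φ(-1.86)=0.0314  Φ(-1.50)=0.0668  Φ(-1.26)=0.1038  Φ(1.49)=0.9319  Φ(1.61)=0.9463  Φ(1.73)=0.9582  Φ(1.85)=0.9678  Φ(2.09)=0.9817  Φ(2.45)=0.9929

(52.51, 57.93)

Lower: z₀ + z₁ = -0.056 + (-1.960) = -2.016; 1 − a(z₀+z₁) = 1 − (0.059)(-2.016) = 1.1189; argument = -0.056 + (-2.016)/1.1189 = -1.8577 → -1.86.
α₁ = Φ(-1.86) = 0.0314; rank = round(400 × 0.0314) = 13; θ*₍13₎ = 52.51.
Upper: z₀ + z₂ = 1.904; 1 − a(z₀+z₂) = 0.8877; argument = 2.0890 → 2.09; α₂ = 0.9817; rank = 393; θ*₍393₎ = 57.93.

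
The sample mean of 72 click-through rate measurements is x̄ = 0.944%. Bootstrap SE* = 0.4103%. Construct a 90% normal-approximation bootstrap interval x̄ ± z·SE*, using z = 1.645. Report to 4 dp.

(0.2691, 1.6189)

Margin = 1.645 × 0.4103 = 0.67494
Interval: 0.944 ± 0.67494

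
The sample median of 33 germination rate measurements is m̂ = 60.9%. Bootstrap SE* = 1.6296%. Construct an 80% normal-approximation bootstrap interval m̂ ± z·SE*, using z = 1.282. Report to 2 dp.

(58.81, 62.99)

Margin = 1.282 × 1.6296 = 2.089
Interval: 60.9 ± 2.089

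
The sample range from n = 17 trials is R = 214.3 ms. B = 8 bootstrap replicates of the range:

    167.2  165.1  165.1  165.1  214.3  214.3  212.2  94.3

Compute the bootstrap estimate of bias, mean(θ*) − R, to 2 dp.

mean(θ*) = (167.2 + 165.1 + 165.1 + 165.1 + 214.3 + 214.3 + 212.2 + 94.3) / 8 = 174.700
bias = 174.700 − 214.3

bias = −39.60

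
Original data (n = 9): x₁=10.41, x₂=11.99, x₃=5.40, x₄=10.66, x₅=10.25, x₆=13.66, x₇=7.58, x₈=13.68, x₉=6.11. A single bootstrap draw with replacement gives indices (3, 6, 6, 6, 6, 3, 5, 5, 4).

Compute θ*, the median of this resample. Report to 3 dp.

Resample values: 5.40, 13.66, 13.66, 13.66, 13.66, 5.40, 10.25, 10.25, 10.66.
Sorted: 5.40, 5.40, 10.25, 10.25, 10.66, 13.66, 13.66, 13.66, 13.66
Median = middle value = 10.660

θ* = 10.660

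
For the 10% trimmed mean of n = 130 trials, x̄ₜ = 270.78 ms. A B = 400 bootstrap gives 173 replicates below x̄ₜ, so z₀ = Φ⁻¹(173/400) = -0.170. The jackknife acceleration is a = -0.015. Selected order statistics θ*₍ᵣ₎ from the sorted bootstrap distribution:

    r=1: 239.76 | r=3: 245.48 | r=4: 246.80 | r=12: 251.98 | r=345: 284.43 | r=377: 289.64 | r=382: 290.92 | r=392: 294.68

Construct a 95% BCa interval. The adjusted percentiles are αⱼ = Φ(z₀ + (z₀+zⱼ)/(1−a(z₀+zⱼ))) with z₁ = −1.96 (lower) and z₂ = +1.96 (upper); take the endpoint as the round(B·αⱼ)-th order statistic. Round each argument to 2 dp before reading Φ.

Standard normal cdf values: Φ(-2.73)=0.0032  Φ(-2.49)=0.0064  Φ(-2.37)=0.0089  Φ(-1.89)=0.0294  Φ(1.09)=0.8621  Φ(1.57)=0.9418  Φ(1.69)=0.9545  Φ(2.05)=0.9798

(246.80, 289.64)

Lower: z₀ + z₁ = -0.170 + (-1.960) = -2.130; 1 − a(z₀+z₁) = 1 − (-0.015)(-2.130) = 0.9680; argument = -0.170 + (-2.130)/0.9680 = -2.3703 → -2.37.
α₁ = Φ(-2.37) = 0.0089; rank = round(400 × 0.0089) = 4; θ*₍4₎ = 246.80.
Upper: z₀ + z₂ = 1.790; 1 − a(z₀+z₂) = 1.0269; argument = 1.5732 → 1.57; α₂ = 0.9418; rank = 377; θ*₍377₎ = 289.64.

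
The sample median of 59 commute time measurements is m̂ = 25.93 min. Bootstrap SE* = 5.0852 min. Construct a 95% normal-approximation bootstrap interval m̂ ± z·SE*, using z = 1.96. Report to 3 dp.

(15.963, 35.897)

Margin = 1.96 × 5.0852 = 9.9670
Interval: 25.93 ± 9.9670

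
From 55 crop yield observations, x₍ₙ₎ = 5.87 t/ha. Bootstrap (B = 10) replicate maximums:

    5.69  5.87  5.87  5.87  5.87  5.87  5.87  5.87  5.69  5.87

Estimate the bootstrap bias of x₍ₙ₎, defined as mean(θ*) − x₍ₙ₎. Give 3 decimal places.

bias = −0.036

mean(θ*) = (5.69 + 5.87 + 5.87 + 5.87 + 5.87 + 5.87 + 5.87 + 5.87 + 5.69 + 5.87) / 10 = 5.8340
bias = 5.8340 − 5.87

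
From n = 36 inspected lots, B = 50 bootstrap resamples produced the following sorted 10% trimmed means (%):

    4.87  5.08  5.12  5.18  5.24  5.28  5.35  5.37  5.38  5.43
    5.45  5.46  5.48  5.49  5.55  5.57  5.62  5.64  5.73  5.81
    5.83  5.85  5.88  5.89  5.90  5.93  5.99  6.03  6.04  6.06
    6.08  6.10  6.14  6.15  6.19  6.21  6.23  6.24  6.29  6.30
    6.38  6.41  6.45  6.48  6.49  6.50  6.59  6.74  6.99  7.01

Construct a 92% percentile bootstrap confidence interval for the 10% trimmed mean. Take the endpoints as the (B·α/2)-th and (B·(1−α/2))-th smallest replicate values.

(5.08, 6.74)

α = 0.08; lower rank = 50 × 0.040 = 2; upper rank = 50 × 0.960 = 48.
The 2nd smallest replicate is 5.08; the 48th is 6.74.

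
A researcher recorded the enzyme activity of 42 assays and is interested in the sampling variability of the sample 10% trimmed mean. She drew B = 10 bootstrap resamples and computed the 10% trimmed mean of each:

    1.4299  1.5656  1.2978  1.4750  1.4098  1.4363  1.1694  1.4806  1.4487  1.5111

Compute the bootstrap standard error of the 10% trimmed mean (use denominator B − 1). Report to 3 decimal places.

SE* = 0.113

Bootstrap SE is the standard deviation of the 10 replicate 10% trimmed means.
Mean of replicates: (1.4299 + 1.5656 + 1.2978 + 1.4750 + 1.4098 + 1.4363 + 1.1694 + 1.4806 + 1.4487 + 1.5111) / 10 = 14.22420 / 10 = 1.42242
Sum of squared deviations: (+0.00748)² + (+0.14318)² + (−0.12462)² + (+0.05258)² + (−0.01262)² + (+0.01388)² + (−0.25302)² + (+0.05818)² + (+0.02628)² + (+0.08868)² = 0.11516
Variance = 0.11516 / 9 = 0.01280
SE* = √0.01280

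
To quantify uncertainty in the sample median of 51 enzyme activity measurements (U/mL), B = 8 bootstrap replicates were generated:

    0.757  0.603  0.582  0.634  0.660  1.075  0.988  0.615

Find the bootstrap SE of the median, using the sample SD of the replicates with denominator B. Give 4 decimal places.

Bootstrap SE is the standard deviation of the 8 replicate medians.
Mean of replicates: (0.757 + 0.603 + 0.582 + 0.634 + 0.660 + 1.075 + 0.988 + 0.615) / 8 = 5.91400 / 8 = 0.73925
Sum of squared deviations: (+0.01775)² + (−0.13625)² + (−0.15725)² + (−0.10525)² + (−0.07925)² + (+0.33575)² + (+0.24875)² + (−0.12425)² = 0.25101
Variance = 0.25101 / 8 = 0.03138
SE* = √0.03138

SE* = 0.1771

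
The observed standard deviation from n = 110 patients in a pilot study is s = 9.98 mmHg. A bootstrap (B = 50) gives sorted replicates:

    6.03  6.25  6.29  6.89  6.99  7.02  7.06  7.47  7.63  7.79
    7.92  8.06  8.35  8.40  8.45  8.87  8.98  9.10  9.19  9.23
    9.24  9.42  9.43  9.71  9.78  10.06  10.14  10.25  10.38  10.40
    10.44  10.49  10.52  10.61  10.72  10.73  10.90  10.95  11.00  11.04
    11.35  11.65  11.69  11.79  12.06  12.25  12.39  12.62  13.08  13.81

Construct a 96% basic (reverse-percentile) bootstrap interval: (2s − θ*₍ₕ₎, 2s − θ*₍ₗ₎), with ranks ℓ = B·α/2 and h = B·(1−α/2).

(6.88, 13.93)

Percentile endpoints at ranks 1 and 49: θ*₍1₎ = 6.03, θ*₍49₎ = 13.08.
Basic interval reflects these around s:
  lower = 2 × 9.98 − 13.08 = 6.88
  upper = 2 × 9.98 − 6.03 = 13.93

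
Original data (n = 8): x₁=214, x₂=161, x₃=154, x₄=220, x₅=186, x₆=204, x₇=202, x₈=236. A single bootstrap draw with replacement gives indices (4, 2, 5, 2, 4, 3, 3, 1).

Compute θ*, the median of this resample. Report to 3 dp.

θ* = 173.500

Resample values: 220, 161, 186, 161, 220, 154, 154, 214.
Sorted: 154, 154, 161, 161, 186, 214, 220, 220
Median = average of the two middle values = 173.500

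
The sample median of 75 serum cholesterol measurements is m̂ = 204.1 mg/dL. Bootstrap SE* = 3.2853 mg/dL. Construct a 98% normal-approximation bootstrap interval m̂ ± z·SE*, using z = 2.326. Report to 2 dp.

(196.46, 211.74)

Margin = 2.326 × 3.2853 = 7.642
Interval: 204.1 ± 7.642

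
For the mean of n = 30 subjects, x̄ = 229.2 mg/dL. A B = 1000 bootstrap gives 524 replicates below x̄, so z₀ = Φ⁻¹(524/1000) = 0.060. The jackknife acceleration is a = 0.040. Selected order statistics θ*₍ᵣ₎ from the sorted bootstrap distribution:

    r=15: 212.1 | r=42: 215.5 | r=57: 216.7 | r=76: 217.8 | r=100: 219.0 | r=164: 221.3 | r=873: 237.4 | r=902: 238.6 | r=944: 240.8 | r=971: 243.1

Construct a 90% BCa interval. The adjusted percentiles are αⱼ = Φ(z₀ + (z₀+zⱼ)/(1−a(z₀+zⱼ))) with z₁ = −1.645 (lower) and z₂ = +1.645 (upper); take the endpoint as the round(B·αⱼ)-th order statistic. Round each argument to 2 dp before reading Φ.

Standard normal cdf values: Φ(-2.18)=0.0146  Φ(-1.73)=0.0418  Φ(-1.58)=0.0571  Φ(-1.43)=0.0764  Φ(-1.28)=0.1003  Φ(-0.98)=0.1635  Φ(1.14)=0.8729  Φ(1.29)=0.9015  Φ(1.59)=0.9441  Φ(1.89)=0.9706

Lower: z₀ + z₁ = 0.060 + (-1.645) = -1.585; 1 − a(z₀+z₁) = 1 − (0.040)(-1.585) = 1.0634; argument = 0.060 + (-1.585)/1.0634 = -1.4305 → -1.43.
α₁ = Φ(-1.43) = 0.0764; rank = round(1000 × 0.0764) = 76; θ*₍76₎ = 217.8.
Upper: z₀ + z₂ = 1.705; 1 − a(z₀+z₂) = 0.9318; argument = 1.8898 → 1.89; α₂ = 0.9706; rank = 971; θ*₍971₎ = 243.1.

(217.8, 243.1)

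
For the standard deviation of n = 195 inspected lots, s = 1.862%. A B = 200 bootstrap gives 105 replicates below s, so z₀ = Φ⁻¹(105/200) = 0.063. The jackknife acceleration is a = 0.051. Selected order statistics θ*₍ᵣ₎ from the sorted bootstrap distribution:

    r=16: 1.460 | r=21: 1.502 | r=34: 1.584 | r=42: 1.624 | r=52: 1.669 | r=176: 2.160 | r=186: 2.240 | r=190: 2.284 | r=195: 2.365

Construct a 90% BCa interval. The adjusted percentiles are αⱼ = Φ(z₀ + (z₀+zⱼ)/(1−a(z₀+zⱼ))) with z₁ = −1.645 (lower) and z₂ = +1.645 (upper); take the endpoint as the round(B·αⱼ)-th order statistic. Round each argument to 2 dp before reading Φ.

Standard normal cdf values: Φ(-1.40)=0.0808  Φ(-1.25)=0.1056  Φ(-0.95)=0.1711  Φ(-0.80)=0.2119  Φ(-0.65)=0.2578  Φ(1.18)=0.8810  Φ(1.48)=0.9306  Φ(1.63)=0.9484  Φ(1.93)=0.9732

Lower: z₀ + z₁ = 0.063 + (-1.645) = -1.582; 1 − a(z₀+z₁) = 1 − (0.051)(-1.582) = 1.0807; argument = 0.063 + (-1.582)/1.0807 = -1.4009 → -1.40.
α₁ = Φ(-1.40) = 0.0808; rank = round(200 × 0.0808) = 16; θ*₍16₎ = 1.460.
Upper: z₀ + z₂ = 1.708; 1 − a(z₀+z₂) = 0.9129; argument = 1.9340 → 1.93; α₂ = 0.9732; rank = 195; θ*₍195₎ = 2.365.

(1.460, 2.365)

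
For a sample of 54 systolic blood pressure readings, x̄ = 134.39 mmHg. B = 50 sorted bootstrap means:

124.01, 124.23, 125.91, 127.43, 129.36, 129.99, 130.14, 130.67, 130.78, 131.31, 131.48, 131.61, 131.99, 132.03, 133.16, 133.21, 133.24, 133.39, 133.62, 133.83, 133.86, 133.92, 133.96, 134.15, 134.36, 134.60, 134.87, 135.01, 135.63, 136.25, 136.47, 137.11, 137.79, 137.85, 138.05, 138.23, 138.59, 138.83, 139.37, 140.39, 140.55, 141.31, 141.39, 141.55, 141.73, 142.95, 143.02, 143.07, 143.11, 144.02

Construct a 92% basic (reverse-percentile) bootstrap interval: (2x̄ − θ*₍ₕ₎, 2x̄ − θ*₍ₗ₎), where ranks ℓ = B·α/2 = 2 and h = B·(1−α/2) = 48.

(125.71, 144.55)

Percentile endpoints at ranks 2 and 48: θ*₍2₎ = 124.23, θ*₍48₎ = 143.07.
Basic interval reflects these around x̄:
  lower = 2 × 134.39 − 143.07 = 125.71
  upper = 2 × 134.39 − 124.23 = 144.55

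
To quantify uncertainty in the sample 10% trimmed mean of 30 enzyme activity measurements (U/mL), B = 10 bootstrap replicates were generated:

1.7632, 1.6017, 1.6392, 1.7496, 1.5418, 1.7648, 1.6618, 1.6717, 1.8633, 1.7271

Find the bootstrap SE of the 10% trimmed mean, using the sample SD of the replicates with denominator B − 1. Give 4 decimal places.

Bootstrap SE is the standard deviation of the 10 replicate 10% trimmed means.
Mean of replicates: (1.7632 + 1.6017 + 1.6392 + 1.7496 + 1.5418 + 1.7648 + 1.6618 + 1.6717 + 1.8633 + 1.7271) / 10 = 16.98420 / 10 = 1.69842
Sum of squared deviations: (+0.06478)² + (−0.09672)² + (−0.05922)² + (+0.05118)² + (−0.15662)² + (+0.06638)² + (−0.03662)² + (−0.02672)² + (+0.16488)² + (+0.02868)² = 0.07868
Variance = 0.07868 / 9 = 0.00874
SE* = √0.00874

SE* = 0.0935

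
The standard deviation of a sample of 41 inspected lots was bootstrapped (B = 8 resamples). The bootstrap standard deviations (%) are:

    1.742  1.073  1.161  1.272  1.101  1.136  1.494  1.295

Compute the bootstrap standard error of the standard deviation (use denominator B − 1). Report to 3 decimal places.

SE* = 0.230

Bootstrap SE is the standard deviation of the 8 replicate standard deviations.
Mean of replicates: (1.742 + 1.073 + 1.161 + 1.272 + 1.101 + 1.136 + 1.494 + 1.295) / 8 = 10.2740 / 8 = 1.2842
Sum of squared deviations: (+0.4578)² + (−0.2112)² + (−0.1232)² + (−0.0122)² + (−0.1832)² + (−0.1482)² + (+0.2098)² + (+0.0108)² = 0.3692
Variance = 0.3692 / 7 = 0.0527
SE* = √0.0527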